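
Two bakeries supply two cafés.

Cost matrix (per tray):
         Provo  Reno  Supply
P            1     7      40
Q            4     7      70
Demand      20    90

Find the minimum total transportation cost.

650

Optimal allocation:
  P→Provo: 20 × 1 = 20
  P→Reno: 20 × 7 = 140
  Q→Reno: 70 × 7 = 490
Total = 20 + 140 + 490 = 650.
(Supply check: P ships 40; Q ships 70.)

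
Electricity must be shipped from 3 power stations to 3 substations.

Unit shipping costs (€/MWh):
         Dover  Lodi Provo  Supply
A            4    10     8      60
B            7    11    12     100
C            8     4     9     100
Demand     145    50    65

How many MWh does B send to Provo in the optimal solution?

0

Solving gives:
  A->Dover: 45 × €4 = €180
  A->Provo: 15 × €8 = €120
  B->Dover: 100 × €7 = €700
  C->Lodi: 50 × €4 = €200
  C->Provo: 50 × €9 = €450
Total cost = €1650.
The route B→Provo is not used.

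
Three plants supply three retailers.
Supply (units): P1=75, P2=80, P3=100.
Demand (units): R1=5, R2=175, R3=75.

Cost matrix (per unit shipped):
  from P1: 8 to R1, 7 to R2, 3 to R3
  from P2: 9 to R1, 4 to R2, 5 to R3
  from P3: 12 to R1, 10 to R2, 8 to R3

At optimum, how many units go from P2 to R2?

80

Optimal shipments:
  P1->R3: 75 × 3 = 225
  P2->R2: 80 × 4 = 320
  P3->R1: 5 × 12 = 60
  P3->R2: 95 × 10 = 950
Total cost = 1555.
So P2→R2 carries 80 units.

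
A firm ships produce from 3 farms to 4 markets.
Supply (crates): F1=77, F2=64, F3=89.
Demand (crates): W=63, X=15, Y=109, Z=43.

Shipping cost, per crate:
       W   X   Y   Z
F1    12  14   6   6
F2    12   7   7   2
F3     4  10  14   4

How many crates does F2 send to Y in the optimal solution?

Optimal shipments:
  F1→Y: 77 crates
  F2→X: 15 crates
  F2→Y: 32 crates
  F2→Z: 17 crates
  F3→W: 63 crates
  F3→Z: 26 crates
Total cost = 1181.
So F2→Y carries 32 crates.

32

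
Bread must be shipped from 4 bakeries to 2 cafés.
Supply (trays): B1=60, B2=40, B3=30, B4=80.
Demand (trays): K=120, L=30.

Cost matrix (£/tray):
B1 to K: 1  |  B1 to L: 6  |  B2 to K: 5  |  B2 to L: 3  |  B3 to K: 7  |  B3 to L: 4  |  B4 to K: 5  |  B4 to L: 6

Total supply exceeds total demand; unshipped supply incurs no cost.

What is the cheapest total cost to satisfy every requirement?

450

An optimal shipping plan:
  B1 to K: 60 × £1 = £60
  B2 to K: 10 × £5 = £50
  B2 to L: 30 × £3 = £90
  B4 to K: 50 × £5 = £250
Total = 60 + 50 + 90 + 250 = £450.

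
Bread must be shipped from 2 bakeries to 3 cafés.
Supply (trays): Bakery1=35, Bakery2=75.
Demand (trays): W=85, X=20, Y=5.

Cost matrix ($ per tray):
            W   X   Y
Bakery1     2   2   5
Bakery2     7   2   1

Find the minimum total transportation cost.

465

One minimum-cost allocation:
  Bakery1 to W: 35 × $2 = $70
  Bakery2 to W: 50 × $7 = $350
  Bakery2 to X: 20 × $2 = $40
  Bakery2 to Y: 5 × $1 = $5
Total = 70 + 350 + 40 + 5 = $465.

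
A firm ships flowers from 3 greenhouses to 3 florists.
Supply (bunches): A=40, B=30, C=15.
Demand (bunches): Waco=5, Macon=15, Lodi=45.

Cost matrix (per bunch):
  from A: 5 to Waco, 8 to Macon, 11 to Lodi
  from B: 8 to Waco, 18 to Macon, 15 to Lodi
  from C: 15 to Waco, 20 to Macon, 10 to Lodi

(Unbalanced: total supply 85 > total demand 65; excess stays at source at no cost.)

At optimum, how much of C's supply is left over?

Minimum-cost shipments:
  A→Macon: 15 × 8 = 120
  A→Lodi: 25 × 11 = 275
  B→Waco: 5 × 8 = 40
  B→Lodi: 5 × 15 = 75
  C→Lodi: 15 × 10 = 150
Total cost = 660.
C ships 15 of its 15, leaving 0.

0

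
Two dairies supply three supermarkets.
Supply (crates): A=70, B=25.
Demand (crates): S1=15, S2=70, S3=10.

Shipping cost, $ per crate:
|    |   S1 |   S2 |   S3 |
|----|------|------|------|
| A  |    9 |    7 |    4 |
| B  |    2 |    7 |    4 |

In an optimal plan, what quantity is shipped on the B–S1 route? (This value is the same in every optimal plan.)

The minimum-cost plan:
  A→S2: 60 × $7 = $420
  A→S3: 10 × $4 = $40
  B→S1: 15 × $2 = $30
  B→S2: 10 × $7 = $70
Total cost = $560.
So B→S1 carries 15 crates.

15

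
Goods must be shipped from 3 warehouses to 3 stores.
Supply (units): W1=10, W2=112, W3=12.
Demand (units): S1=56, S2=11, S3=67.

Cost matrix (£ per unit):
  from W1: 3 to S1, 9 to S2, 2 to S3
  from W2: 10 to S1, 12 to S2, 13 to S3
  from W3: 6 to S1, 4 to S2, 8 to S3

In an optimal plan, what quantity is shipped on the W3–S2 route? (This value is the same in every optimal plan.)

Optimal shipments:
  W1->S3: 10 × £2 = £20
  W2->S1: 56 × £10 = £560
  W2->S3: 56 × £13 = £728
  W3->S2: 11 × £4 = £44
  W3->S3: 1 × £8 = £8
Total cost = £1360.
So W3→S2 carries 11 units.

11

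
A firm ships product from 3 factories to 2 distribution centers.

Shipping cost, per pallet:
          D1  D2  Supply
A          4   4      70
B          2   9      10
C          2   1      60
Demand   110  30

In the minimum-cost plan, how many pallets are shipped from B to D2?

Optimal shipments:
  A to D1: 70 pallets
  B to D1: 10 pallets
  C to D1: 30 pallets
  C to D2: 30 pallets
Total cost = 390.
The route B→D2 is not used.

0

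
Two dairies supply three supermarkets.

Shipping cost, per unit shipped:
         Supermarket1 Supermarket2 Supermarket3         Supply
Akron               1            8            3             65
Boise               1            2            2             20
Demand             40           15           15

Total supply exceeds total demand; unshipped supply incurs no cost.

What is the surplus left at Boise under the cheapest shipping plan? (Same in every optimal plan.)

Minimum-cost shipments:
  Akron->Supermarket1: 40 × 1 = 40
  Akron->Supermarket3: 10 × 3 = 30
  Boise->Supermarket2: 15 × 2 = 30
  Boise->Supermarket3: 5 × 2 = 10
Total cost = 110.
Boise ships 20 of its 20, leaving 0.

0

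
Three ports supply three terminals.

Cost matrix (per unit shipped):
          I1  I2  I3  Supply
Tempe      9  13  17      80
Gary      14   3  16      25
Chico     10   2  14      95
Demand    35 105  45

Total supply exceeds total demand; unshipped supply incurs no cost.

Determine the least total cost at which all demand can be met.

1270

An optimal shipping plan:
  Tempe to I1: 35 × 9 = 315
  Tempe to I3: 30 × 17 = 510
  Gary to I2: 25 × 3 = 75
  Chico to I2: 80 × 2 = 160
  Chico to I3: 15 × 14 = 210
Total = 315 + 510 + 75 + 160 + 210 = 1270.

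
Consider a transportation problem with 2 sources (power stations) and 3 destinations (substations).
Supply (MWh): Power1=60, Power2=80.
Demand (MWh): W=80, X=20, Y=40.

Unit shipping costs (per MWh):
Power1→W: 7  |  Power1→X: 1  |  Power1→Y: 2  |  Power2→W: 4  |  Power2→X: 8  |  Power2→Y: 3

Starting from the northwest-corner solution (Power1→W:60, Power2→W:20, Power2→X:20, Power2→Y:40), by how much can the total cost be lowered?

360

Current plan cost = 60·7 + 20·4 + 20·8 + 40·3 = 780.
Optimal plan:
  Power1→X: 20 × 1 = 20
  Power1→Y: 40 × 2 = 80
  Power2→W: 80 × 4 = 320
Optimal cost = 420.
Saving = 780 − 420 = 360.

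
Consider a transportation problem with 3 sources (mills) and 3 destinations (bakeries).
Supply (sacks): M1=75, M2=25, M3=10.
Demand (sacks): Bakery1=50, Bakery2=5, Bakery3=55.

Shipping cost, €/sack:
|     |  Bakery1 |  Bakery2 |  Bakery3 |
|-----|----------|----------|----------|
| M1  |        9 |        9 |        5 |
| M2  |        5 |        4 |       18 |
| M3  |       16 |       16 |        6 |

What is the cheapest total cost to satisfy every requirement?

675

An optimal shipping plan:
  M1 to Bakery1: 30 × €9 = €270
  M1 to Bakery3: 45 × €5 = €225
  M2 to Bakery1: 20 × €5 = €100
  M2 to Bakery2: 5 × €4 = €20
  M3 to Bakery3: 10 × €6 = €60
Total = 270 + 225 + 100 + 20 + 60 = €675.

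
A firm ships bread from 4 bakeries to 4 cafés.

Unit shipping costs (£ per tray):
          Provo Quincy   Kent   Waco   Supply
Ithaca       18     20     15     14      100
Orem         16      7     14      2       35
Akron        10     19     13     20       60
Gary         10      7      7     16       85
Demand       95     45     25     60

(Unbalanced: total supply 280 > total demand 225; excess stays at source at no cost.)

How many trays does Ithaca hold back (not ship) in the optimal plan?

55

Minimum-cost shipments:
  Ithaca–Provo: 20 trays
  Ithaca–Waco: 25 trays
  Orem–Waco: 35 trays
  Akron–Provo: 60 trays
  Gary–Provo: 15 trays
  Gary–Quincy: 45 trays
  Gary–Kent: 25 trays
Total cost = £2020.
Ithaca ships 45 of its 100, leaving 55.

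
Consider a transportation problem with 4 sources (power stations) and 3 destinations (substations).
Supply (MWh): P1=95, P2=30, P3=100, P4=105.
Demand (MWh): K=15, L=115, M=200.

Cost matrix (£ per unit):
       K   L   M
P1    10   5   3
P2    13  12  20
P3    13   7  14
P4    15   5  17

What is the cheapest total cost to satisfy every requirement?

2625

An optimal shipping plan:
  P1->M: 95 × £3 = £285
  P2->K: 15 × £13 = £195
  P2->L: 10 × £12 = £120
  P2->M: 5 × £20 = £100
  P3->M: 100 × £14 = £1400
  P4->L: 105 × £5 = £525
Total = 285 + 195 + 120 + 100 + 1400 + 525 = £2625.
(Supply check: P1 ships 95; P2 ships 30; P3 ships 100; P4 ships 105.)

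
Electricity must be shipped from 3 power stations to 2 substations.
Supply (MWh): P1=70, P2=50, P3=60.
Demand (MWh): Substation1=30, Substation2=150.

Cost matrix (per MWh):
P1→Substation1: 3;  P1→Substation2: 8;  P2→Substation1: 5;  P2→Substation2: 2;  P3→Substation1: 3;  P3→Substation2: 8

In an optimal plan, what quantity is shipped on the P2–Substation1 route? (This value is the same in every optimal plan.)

0

Solving gives:
  P1→Substation1: 30 × 3 = 90
  P1→Substation2: 40 × 8 = 320
  P2→Substation2: 50 × 2 = 100
  P3→Substation2: 60 × 8 = 480
Total cost = 990.
The route P2→Substation1 is not used.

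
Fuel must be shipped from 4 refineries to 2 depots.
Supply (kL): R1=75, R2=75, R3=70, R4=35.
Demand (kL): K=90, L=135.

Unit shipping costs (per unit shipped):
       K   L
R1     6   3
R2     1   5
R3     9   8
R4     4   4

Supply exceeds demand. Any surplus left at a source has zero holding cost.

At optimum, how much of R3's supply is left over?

30

An optimal plan:
  R1–L: 75 × 3 = 225
  R2–K: 75 × 1 = 75
  R3–L: 40 × 8 = 320
  R4–K: 15 × 4 = 60
  R4–L: 20 × 4 = 80
Total cost = 760.
R3 ships 40 of its 70, leaving 30.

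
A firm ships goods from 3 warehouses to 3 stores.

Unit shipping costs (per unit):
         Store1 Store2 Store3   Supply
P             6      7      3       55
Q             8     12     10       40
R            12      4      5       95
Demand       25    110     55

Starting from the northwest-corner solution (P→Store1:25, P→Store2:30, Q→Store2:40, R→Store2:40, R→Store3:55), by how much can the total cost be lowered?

Current plan cost = 25·6 + 30·7 + 40·12 + 40·4 + 55·5 = 1275.
Optimal plan:
  P->Store3: 55 units
  Q->Store1: 25 units
  Q->Store2: 15 units
  R->Store2: 95 units
Optimal cost = 925.
Saving = 1275 − 925 = 350.

350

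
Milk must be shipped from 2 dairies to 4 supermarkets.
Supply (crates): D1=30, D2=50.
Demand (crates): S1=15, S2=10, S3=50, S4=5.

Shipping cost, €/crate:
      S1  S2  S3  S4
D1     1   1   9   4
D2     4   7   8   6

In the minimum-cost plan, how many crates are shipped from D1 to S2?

10

The minimum-cost plan:
  D1->S1: 15 × €1 = €15
  D1->S2: 10 × €1 = €10
  D1->S4: 5 × €4 = €20
  D2->S3: 50 × €8 = €400
Total cost = €445.
So D1→S2 carries 10 crates.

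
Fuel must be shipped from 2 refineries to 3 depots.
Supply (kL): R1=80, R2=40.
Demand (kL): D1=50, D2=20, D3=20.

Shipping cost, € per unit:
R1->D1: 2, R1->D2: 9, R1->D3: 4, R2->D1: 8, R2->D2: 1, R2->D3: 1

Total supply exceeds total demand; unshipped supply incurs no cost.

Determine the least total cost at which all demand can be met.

One minimum-cost allocation:
  R1->D1: 50 kL
  R2->D2: 20 kL
  R2->D3: 20 kL
Total cost = €140.
(Supply check: R1 ships 50; R2 ships 40.)

140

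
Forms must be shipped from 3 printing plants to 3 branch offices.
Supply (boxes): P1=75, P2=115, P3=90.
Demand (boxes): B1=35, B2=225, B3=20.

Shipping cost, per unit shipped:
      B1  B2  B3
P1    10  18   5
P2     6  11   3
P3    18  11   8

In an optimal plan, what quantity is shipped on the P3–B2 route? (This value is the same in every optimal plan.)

The minimum-cost plan:
  P1→B1: 35 × 10 = 350
  P1→B2: 20 × 18 = 360
  P1→B3: 20 × 5 = 100
  P2→B2: 115 × 11 = 1265
  P3→B2: 90 × 11 = 990
Total cost = 3065.
So P3→B2 carries 90 boxes.

90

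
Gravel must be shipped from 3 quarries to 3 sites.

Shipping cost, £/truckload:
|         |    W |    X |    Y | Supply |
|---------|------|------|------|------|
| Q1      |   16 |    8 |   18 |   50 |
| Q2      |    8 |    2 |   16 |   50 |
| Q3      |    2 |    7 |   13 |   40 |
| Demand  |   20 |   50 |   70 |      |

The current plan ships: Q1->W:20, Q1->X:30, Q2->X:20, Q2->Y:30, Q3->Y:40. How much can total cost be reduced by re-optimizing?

300

Current plan cost = 20·16 + 30·8 + 20·2 + 30·16 + 40·13 = £1600.
Optimal plan:
  Q1→Y: 50 × £18 = £900
  Q2→X: 50 × £2 = £100
  Q3→W: 20 × £2 = £40
  Q3→Y: 20 × £13 = £260
Optimal cost = £1300.
Saving = 1600 − 1300 = £300.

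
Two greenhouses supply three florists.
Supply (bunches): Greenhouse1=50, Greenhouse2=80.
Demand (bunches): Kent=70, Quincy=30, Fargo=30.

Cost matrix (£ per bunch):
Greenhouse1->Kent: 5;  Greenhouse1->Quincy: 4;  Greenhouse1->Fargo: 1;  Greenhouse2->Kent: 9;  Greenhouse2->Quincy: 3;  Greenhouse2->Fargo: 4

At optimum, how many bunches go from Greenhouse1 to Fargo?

Optimal shipments:
  Greenhouse1→Kent: 50 × £5 = £250
  Greenhouse2→Kent: 20 × £9 = £180
  Greenhouse2→Quincy: 30 × £3 = £90
  Greenhouse2→Fargo: 30 × £4 = £120
Total cost = £640.
The route Greenhouse1→Fargo is not used.

0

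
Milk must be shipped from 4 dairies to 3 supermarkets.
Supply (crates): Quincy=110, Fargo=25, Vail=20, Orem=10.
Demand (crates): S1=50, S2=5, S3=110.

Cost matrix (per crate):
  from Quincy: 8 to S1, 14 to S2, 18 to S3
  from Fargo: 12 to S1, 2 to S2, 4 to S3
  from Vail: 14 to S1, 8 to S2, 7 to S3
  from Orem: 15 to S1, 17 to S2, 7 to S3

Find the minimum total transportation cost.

1770

A cheapest plan:
  Quincy->S1: 50 × 8 = 400
  Quincy->S2: 5 × 14 = 70
  Quincy->S3: 55 × 18 = 990
  Fargo->S3: 25 × 4 = 100
  Vail->S3: 20 × 7 = 140
  Orem->S3: 10 × 7 = 70
Total = 400 + 70 + 990 + 100 + 140 + 70 = 1770.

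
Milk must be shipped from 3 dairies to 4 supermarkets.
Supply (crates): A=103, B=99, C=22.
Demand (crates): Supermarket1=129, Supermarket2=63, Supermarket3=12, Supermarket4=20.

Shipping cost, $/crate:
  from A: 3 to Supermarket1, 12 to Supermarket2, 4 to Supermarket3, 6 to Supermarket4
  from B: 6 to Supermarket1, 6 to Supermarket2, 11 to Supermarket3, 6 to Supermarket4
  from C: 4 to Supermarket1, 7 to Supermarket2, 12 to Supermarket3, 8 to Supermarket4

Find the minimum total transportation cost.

An optimal shipping plan:
  A->Supermarket1: 91 × $3 = $273
  A->Supermarket3: 12 × $4 = $48
  B->Supermarket1: 16 × $6 = $96
  B->Supermarket2: 63 × $6 = $378
  B->Supermarket4: 20 × $6 = $120
  C->Supermarket1: 22 × $4 = $88
Total = 273 + 48 + 96 + 378 + 120 + 88 = $1003.
(Supply check: A ships 103; B ships 99; C ships 22.)

1003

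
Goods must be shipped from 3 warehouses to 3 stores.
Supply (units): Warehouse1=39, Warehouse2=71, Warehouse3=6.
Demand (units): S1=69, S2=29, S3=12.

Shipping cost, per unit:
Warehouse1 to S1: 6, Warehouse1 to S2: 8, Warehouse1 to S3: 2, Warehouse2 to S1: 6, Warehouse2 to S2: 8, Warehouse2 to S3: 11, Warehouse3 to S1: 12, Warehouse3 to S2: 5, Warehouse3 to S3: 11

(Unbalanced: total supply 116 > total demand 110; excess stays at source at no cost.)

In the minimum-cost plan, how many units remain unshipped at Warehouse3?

0

An optimal plan:
  Warehouse1 to S2: 23 × 8 = 184
  Warehouse1 to S3: 12 × 2 = 24
  Warehouse2 to S1: 69 × 6 = 414
  Warehouse3 to S2: 6 × 5 = 30
Total cost = 652.
Warehouse3 ships 6 of its 6, leaving 0.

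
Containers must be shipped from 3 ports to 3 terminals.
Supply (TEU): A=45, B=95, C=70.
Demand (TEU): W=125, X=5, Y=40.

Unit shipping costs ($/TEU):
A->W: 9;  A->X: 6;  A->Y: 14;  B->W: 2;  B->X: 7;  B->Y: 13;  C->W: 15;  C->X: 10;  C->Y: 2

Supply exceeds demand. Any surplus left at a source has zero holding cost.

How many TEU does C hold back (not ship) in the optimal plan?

Minimum-cost shipments:
  A to W: 30 × $9 = $270
  A to X: 5 × $6 = $30
  B to W: 95 × $2 = $190
  C to Y: 40 × $2 = $80
Total cost = $570.
C ships 40 of its 70, leaving 30.

30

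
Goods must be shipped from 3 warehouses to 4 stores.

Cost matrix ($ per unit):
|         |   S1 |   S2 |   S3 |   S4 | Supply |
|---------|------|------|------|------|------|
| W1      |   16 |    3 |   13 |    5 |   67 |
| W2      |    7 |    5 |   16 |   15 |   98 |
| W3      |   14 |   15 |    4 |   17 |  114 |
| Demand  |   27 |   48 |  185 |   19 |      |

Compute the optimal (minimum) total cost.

1972

An optimal shipping plan:
  W1 to S3: 48 × $13 = $624
  W1 to S4: 19 × $5 = $95
  W2 to S1: 27 × $7 = $189
  W2 to S2: 48 × $5 = $240
  W2 to S3: 23 × $16 = $368
  W3 to S3: 114 × $4 = $456
Total = 624 + 95 + 189 + 240 + 368 + 456 = $1972.
(Supply check: W1 ships 67; W2 ships 98; W3 ships 114.)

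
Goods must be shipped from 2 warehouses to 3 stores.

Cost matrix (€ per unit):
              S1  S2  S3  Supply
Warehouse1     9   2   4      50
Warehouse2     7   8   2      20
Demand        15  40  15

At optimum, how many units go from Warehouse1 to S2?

Optimal shipments:
  Warehouse1 to S1: 10 units
  Warehouse1 to S2: 40 units
  Warehouse2 to S1: 5 units
  Warehouse2 to S3: 15 units
Total cost = €235.
So Warehouse1→S2 carries 40 units.

40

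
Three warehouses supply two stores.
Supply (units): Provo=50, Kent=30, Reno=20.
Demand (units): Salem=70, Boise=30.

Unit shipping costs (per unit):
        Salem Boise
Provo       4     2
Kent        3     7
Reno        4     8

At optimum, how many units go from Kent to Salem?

30

Solving gives:
  Provo to Salem: 20 units
  Provo to Boise: 30 units
  Kent to Salem: 30 units
  Reno to Salem: 20 units
Total cost = 310.
So Kent→Salem carries 30 units.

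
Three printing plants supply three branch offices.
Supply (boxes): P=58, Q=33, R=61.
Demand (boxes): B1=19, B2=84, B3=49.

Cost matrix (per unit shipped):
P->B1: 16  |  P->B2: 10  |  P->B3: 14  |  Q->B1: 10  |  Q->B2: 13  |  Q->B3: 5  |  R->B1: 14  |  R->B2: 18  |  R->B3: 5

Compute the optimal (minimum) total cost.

1401

An optimal shipping plan:
  P->B2: 58 × 10 = 580
  Q->B1: 7 × 10 = 70
  Q->B2: 26 × 13 = 338
  R->B1: 12 × 14 = 168
  R->B3: 49 × 5 = 245
Total = 580 + 70 + 338 + 168 + 245 = 1401.
(Supply check: P ships 58; Q ships 33; R ships 61.)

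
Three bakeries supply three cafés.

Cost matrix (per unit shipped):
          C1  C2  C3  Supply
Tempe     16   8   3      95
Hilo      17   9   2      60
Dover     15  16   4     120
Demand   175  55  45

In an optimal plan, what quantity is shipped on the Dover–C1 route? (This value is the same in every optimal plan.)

120

The minimum-cost plan:
  Tempe–C1: 40 × 16 = 640
  Tempe–C2: 55 × 8 = 440
  Hilo–C1: 15 × 17 = 255
  Hilo–C3: 45 × 2 = 90
  Dover–C1: 120 × 15 = 1800
Total cost = 3225.
So Dover→C1 carries 120 trays.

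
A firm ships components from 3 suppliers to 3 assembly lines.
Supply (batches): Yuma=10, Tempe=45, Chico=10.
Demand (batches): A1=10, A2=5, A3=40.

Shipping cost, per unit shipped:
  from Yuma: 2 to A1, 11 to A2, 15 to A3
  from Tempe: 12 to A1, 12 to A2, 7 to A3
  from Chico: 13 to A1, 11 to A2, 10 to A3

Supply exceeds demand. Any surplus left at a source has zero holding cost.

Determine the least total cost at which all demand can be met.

355

One minimum-cost allocation:
  Yuma to A1: 10 × 2 = 20
  Tempe to A3: 40 × 7 = 280
  Chico to A2: 5 × 11 = 55
Total = 20 + 280 + 55 = 355.
(Supply check: Yuma ships 10; Tempe ships 40; Chico ships 5.)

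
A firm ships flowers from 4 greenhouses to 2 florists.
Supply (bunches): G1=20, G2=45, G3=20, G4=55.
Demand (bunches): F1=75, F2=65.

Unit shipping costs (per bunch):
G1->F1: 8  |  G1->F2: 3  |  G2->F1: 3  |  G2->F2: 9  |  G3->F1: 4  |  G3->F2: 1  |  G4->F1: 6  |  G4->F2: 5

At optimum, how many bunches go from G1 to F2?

20

The minimum-cost plan:
  G1 to F2: 20 × 3 = 60
  G2 to F1: 45 × 3 = 135
  G3 to F2: 20 × 1 = 20
  G4 to F1: 30 × 6 = 180
  G4 to F2: 25 × 5 = 125
Total cost = 520.
So G1→F2 carries 20 bunches.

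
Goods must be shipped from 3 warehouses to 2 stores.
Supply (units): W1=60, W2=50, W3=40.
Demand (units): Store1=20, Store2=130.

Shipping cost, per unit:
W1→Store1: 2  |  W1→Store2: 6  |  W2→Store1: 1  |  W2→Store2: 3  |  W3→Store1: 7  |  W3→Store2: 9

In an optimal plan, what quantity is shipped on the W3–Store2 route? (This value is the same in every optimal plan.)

40

The minimum-cost plan:
  W1 to Store1: 20 × 2 = 40
  W1 to Store2: 40 × 6 = 240
  W2 to Store2: 50 × 3 = 150
  W3 to Store2: 40 × 9 = 360
Total cost = 790.
So W3→Store2 carries 40 units.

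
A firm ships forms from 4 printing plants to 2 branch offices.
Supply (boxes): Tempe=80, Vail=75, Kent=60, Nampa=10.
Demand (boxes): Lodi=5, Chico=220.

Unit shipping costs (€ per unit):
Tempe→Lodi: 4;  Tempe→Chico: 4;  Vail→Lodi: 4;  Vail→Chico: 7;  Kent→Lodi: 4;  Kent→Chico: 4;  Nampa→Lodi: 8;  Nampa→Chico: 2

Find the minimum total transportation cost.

One minimum-cost allocation:
  Tempe→Chico: 80 boxes
  Vail→Lodi: 5 boxes
  Vail→Chico: 70 boxes
  Kent→Chico: 60 boxes
  Nampa→Chico: 10 boxes
Total cost = €1090.

1090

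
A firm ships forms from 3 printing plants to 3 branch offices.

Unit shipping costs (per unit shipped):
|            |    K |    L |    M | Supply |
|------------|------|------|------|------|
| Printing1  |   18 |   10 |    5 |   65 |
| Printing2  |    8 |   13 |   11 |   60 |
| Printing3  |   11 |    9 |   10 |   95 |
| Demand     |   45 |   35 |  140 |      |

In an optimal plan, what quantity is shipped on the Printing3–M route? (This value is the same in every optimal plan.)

60

The minimum-cost plan:
  Printing1→M: 65 boxes
  Printing2→K: 45 boxes
  Printing2→M: 15 boxes
  Printing3→L: 35 boxes
  Printing3→M: 60 boxes
Total cost = 1765.
So Printing3→M carries 60 boxes.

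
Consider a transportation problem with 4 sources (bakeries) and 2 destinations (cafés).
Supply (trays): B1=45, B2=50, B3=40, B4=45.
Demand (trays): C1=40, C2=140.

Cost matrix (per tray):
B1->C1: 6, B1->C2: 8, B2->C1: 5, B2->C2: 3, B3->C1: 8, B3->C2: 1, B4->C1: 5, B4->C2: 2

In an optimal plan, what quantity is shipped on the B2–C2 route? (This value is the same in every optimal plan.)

50

The minimum-cost plan:
  B1->C1: 40 × 6 = 240
  B1->C2: 5 × 8 = 40
  B2->C2: 50 × 3 = 150
  B3->C2: 40 × 1 = 40
  B4->C2: 45 × 2 = 90
Total cost = 560.
So B2→C2 carries 50 trays.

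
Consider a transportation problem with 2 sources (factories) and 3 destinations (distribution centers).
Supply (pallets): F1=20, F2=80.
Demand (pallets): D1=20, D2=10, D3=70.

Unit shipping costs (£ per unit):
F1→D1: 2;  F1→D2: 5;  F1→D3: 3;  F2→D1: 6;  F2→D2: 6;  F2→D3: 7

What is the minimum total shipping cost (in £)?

Optimal allocation:
  F1→D3: 20 pallets
  F2→D1: 20 pallets
  F2→D2: 10 pallets
  F2→D3: 50 pallets
Total cost = £590.

590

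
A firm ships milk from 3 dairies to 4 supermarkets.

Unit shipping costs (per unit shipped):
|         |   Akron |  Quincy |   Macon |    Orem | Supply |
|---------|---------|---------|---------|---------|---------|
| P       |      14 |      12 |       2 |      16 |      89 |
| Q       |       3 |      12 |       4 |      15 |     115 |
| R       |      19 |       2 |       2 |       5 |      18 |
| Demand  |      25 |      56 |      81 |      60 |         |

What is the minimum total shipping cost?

One minimum-cost allocation:
  P→Quincy: 8 crates
  P→Macon: 81 crates
  Q→Akron: 25 crates
  Q→Quincy: 48 crates
  Q→Orem: 42 crates
  R→Orem: 18 crates
Total cost = 1629.
(Supply check: P ships 89; Q ships 115; R ships 18.)

1629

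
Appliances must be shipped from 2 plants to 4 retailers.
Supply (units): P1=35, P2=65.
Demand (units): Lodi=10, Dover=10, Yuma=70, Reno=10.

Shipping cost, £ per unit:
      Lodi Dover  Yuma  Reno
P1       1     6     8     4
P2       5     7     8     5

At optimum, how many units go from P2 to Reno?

The minimum-cost plan:
  P1 to Lodi: 10 units
  P1 to Dover: 10 units
  P1 to Yuma: 5 units
  P1 to Reno: 10 units
  P2 to Yuma: 65 units
Total cost = £670.
The route P2→Reno is not used.

0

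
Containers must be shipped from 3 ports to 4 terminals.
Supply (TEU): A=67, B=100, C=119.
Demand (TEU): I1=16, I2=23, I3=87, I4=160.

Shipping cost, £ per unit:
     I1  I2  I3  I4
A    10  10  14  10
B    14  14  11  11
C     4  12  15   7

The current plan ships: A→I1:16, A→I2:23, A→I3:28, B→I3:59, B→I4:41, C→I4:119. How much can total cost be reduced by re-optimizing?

160

Current plan cost = 16·10 + 23·10 + 28·14 + 59·11 + 41·11 + 119·7 = £2715.
Optimal plan:
  A->I2: 23 × £10 = £230
  A->I4: 44 × £10 = £440
  B->I3: 87 × £11 = £957
  B->I4: 13 × £11 = £143
  C->I1: 16 × £4 = £64
  C->I4: 103 × £7 = £721
Optimal cost = £2555.
Saving = 2715 − 2555 = £160.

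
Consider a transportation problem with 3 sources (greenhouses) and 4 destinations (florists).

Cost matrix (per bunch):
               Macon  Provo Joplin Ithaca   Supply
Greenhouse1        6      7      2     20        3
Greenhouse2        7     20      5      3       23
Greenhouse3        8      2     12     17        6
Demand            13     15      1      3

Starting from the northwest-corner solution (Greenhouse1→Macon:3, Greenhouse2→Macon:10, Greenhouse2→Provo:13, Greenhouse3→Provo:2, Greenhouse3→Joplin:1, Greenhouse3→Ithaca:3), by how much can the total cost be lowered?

Current plan cost = 3·6 + 10·7 + 13·20 + 2·2 + 1·12 + 3·17 = 415.
Optimal plan:
  Greenhouse1 to Provo: 3 × 7 = 21
  Greenhouse2 to Macon: 13 × 7 = 91
  Greenhouse2 to Provo: 6 × 20 = 120
  Greenhouse2 to Joplin: 1 × 5 = 5
  Greenhouse2 to Ithaca: 3 × 3 = 9
  Greenhouse3 to Provo: 6 × 2 = 12
Optimal cost = 258.
Saving = 415 − 258 = 157.

157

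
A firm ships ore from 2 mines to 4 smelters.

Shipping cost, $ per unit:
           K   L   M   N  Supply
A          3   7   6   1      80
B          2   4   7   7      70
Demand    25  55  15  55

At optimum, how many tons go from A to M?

Optimal shipments:
  A→K: 10 × $3 = $30
  A→M: 15 × $6 = $90
  A→N: 55 × $1 = $55
  B→K: 15 × $2 = $30
  B→L: 55 × $4 = $220
Total cost = $425.
So A→M carries 15 tons.

15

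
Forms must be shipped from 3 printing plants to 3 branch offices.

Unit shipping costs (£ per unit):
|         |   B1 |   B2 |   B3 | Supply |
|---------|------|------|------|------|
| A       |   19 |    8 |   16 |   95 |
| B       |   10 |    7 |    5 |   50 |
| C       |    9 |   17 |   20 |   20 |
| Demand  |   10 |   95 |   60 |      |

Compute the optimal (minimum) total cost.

1300

Optimal allocation:
  A->B2: 95 boxes
  B->B3: 50 boxes
  C->B1: 10 boxes
  C->B3: 10 boxes
Total cost = £1300.
(Supply check: A ships 95; B ships 50; C ships 20.)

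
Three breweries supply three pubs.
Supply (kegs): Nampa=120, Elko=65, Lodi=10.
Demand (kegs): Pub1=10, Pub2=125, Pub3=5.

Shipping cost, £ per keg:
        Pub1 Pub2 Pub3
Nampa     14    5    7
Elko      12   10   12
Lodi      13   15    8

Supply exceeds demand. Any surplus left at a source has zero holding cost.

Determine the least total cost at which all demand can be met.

A cheapest plan:
  Nampa→Pub2: 120 × £5 = £600
  Elko→Pub1: 10 × £12 = £120
  Elko→Pub2: 5 × £10 = £50
  Lodi→Pub3: 5 × £8 = £40
Total = 600 + 120 + 50 + 40 = £810.
(Supply check: Nampa ships 120; Elko ships 15; Lodi ships 5.)

810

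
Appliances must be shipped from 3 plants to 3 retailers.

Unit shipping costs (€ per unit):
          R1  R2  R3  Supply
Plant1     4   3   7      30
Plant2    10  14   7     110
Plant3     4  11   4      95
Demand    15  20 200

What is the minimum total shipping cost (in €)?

1250

A cheapest plan:
  Plant1→R1: 10 × €4 = €40
  Plant1→R2: 20 × €3 = €60
  Plant2→R3: 110 × €7 = €770
  Plant3→R1: 5 × €4 = €20
  Plant3→R3: 90 × €4 = €360
Total = 40 + 60 + 770 + 20 + 360 = €1250.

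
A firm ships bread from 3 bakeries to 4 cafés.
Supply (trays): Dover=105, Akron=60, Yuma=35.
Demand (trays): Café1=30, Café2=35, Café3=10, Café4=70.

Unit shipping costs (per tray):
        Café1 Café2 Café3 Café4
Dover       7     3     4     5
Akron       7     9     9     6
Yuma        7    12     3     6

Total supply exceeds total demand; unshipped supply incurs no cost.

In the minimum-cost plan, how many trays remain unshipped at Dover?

Minimum-cost shipments:
  Dover->Café2: 35 trays
  Dover->Café4: 70 trays
  Akron->Café1: 30 trays
  Yuma->Café3: 10 trays
Total cost = 695.
Dover ships 105 of its 105, leaving 0.

0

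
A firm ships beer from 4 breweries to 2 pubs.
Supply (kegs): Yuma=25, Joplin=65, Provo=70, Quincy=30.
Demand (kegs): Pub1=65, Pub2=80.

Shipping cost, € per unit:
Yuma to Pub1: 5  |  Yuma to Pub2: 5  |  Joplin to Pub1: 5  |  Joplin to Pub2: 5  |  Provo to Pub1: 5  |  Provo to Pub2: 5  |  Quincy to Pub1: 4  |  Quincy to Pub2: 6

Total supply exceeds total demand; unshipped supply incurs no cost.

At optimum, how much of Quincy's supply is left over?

An optimal plan:
  Yuma to Pub2: 15 kegs
  Joplin to Pub2: 65 kegs
  Provo to Pub1: 35 kegs
  Quincy to Pub1: 30 kegs
Total cost = €695.
Quincy ships 30 of its 30, leaving 0.

0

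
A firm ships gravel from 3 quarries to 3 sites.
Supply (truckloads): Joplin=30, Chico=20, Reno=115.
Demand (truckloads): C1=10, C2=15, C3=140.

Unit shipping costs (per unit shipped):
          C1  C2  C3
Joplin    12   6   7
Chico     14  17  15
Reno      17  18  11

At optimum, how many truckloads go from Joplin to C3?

Optimal shipments:
  Joplin to C2: 15 truckloads
  Joplin to C3: 15 truckloads
  Chico to C1: 10 truckloads
  Chico to C3: 10 truckloads
  Reno to C3: 115 truckloads
Total cost = 1750.
So Joplin→C3 carries 15 truckloads.

15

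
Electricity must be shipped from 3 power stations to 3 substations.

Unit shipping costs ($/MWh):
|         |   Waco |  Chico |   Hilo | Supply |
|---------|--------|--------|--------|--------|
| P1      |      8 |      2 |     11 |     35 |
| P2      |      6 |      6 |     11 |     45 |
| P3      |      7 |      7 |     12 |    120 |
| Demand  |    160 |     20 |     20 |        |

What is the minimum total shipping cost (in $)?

1340

One minimum-cost allocation:
  P1–Chico: 20 × $2 = $40
  P1–Hilo: 15 × $11 = $165
  P2–Waco: 40 × $6 = $240
  P2–Hilo: 5 × $11 = $55
  P3–Waco: 120 × $7 = $840
Total = 40 + 165 + 240 + 55 + 840 = $1340.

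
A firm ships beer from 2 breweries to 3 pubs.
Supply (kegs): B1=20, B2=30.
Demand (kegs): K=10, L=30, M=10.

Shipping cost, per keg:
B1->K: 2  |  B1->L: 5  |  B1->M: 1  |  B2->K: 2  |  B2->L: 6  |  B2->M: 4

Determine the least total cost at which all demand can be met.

An optimal shipping plan:
  B1→L: 10 × 5 = 50
  B1→M: 10 × 1 = 10
  B2→K: 10 × 2 = 20
  B2→L: 20 × 6 = 120
Total = 50 + 10 + 20 + 120 = 200.
(Supply check: B1 ships 20; B2 ships 30.)

200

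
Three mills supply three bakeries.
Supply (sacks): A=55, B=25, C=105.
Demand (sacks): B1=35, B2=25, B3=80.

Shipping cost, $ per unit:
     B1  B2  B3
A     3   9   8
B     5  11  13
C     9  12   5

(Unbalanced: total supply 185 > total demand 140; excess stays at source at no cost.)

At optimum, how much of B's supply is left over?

An optimal plan:
  A to B1: 30 × $3 = $90
  A to B2: 25 × $9 = $225
  B to B1: 5 × $5 = $25
  C to B3: 80 × $5 = $400
Total cost = $740.
B ships 5 of its 25, leaving 20.

20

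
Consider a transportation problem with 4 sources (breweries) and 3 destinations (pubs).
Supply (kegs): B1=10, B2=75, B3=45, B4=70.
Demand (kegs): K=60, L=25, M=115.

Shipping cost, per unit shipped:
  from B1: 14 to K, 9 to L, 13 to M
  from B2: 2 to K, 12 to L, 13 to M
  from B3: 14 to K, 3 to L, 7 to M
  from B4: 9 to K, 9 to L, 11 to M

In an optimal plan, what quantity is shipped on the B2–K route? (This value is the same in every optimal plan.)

60

The minimum-cost plan:
  B1->L: 10 × 9 = 90
  B2->K: 60 × 2 = 120
  B2->M: 15 × 13 = 195
  B3->L: 15 × 3 = 45
  B3->M: 30 × 7 = 210
  B4->M: 70 × 11 = 770
Total cost = 1430.
So B2→K carries 60 kegs.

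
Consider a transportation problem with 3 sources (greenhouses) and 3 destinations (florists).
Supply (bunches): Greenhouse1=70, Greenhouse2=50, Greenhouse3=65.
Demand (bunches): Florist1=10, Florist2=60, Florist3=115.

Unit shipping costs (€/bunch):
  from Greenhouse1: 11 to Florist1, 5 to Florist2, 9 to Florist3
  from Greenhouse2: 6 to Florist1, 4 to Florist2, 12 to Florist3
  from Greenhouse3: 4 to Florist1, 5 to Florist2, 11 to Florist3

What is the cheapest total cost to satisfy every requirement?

A cheapest plan:
  Greenhouse1 to Florist3: 70 × €9 = €630
  Greenhouse2 to Florist2: 50 × €4 = €200
  Greenhouse3 to Florist1: 10 × €4 = €40
  Greenhouse3 to Florist2: 10 × €5 = €50
  Greenhouse3 to Florist3: 45 × €11 = €495
Total = 630 + 200 + 40 + 50 + 495 = €1415.

1415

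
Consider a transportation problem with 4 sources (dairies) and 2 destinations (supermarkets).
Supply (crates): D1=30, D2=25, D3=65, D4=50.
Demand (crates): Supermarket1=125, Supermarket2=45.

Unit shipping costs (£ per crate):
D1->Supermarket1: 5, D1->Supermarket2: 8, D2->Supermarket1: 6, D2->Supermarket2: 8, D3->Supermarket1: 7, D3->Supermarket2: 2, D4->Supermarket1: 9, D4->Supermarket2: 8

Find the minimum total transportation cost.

One minimum-cost allocation:
  D1→Supermarket1: 30 × £5 = £150
  D2→Supermarket1: 25 × £6 = £150
  D3→Supermarket1: 20 × £7 = £140
  D3→Supermarket2: 45 × £2 = £90
  D4→Supermarket1: 50 × £9 = £450
Total = 150 + 150 + 140 + 90 + 450 = £980.
(Supply check: D1 ships 30; D2 ships 25; D3 ships 65; D4 ships 50.)

980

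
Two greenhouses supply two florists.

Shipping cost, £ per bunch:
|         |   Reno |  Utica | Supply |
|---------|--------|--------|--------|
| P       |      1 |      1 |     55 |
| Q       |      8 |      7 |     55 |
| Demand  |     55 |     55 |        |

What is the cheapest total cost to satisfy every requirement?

A cheapest plan:
  P to Reno: 55 × £1 = £55
  Q to Utica: 55 × £7 = £385
Total = 55 + 385 = £440.
(Supply check: P ships 55; Q ships 55.)

440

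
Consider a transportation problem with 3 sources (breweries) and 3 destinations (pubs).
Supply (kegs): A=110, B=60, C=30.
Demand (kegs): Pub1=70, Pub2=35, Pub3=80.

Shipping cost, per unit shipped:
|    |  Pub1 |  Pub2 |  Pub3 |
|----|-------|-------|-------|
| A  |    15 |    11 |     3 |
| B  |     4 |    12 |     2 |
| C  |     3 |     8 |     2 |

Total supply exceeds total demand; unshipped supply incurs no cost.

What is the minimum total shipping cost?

835

A cheapest plan:
  A→Pub2: 15 × 11 = 165
  A→Pub3: 80 × 3 = 240
  B→Pub1: 60 × 4 = 240
  C→Pub1: 10 × 3 = 30
  C→Pub2: 20 × 8 = 160
Total = 165 + 240 + 240 + 30 + 160 = 835.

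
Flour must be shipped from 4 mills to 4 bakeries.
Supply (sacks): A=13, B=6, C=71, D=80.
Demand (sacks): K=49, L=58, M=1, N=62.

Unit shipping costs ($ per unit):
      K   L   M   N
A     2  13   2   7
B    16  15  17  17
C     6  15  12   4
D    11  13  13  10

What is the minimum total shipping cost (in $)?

1402

An optimal shipping plan:
  A to K: 12 sacks
  A to M: 1 sacks
  B to L: 6 sacks
  C to K: 9 sacks
  C to N: 62 sacks
  D to K: 28 sacks
  D to L: 52 sacks
Total cost = $1402.
(Supply check: A ships 13; B ships 6; C ships 71; D ships 80.)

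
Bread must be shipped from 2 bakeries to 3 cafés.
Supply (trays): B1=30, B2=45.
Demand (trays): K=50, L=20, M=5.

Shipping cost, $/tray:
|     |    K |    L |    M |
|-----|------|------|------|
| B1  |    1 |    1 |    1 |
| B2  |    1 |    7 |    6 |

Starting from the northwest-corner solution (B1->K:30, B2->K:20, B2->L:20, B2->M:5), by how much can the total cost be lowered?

Current plan cost = 30·1 + 20·1 + 20·7 + 5·6 = $220.
Optimal plan:
  B1→K: 5 × $1 = $5
  B1→L: 20 × $1 = $20
  B1→M: 5 × $1 = $5
  B2→K: 45 × $1 = $45
Optimal cost = $75.
Saving = 220 − 75 = $145.

145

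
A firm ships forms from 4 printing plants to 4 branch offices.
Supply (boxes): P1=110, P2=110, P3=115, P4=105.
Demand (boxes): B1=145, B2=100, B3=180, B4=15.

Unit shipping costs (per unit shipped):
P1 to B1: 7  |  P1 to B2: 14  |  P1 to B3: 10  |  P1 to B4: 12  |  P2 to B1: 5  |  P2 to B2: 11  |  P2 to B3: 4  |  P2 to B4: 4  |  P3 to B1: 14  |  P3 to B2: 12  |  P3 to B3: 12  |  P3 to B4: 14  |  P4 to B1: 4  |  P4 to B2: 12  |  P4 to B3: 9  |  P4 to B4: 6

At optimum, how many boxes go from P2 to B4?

0

The minimum-cost plan:
  P1->B1: 55 boxes
  P1->B3: 55 boxes
  P2->B3: 110 boxes
  P3->B2: 100 boxes
  P3->B3: 15 boxes
  P4->B1: 90 boxes
  P4->B4: 15 boxes
Total cost = 3205.
The route P2→B4 is not used.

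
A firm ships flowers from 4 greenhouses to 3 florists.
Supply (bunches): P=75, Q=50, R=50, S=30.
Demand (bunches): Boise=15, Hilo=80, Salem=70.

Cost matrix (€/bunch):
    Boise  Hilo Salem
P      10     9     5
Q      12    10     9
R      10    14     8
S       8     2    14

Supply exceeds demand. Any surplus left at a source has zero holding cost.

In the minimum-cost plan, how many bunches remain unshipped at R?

35

Minimum-cost shipments:
  P->Hilo: 5 bunches
  P->Salem: 70 bunches
  Q->Hilo: 45 bunches
  R->Boise: 15 bunches
  S->Hilo: 30 bunches
Total cost = €1055.
R ships 15 of its 50, leaving 35.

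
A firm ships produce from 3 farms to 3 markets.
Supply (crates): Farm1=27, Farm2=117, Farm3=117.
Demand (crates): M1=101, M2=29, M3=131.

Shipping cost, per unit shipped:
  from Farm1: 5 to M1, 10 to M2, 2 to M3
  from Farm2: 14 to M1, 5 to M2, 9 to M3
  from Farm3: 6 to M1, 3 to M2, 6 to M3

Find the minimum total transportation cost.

One minimum-cost allocation:
  Farm1→M3: 27 × 2 = 54
  Farm2→M2: 29 × 5 = 145
  Farm2→M3: 88 × 9 = 792
  Farm3→M1: 101 × 6 = 606
  Farm3→M3: 16 × 6 = 96
Total = 54 + 145 + 792 + 606 + 96 = 1693.

1693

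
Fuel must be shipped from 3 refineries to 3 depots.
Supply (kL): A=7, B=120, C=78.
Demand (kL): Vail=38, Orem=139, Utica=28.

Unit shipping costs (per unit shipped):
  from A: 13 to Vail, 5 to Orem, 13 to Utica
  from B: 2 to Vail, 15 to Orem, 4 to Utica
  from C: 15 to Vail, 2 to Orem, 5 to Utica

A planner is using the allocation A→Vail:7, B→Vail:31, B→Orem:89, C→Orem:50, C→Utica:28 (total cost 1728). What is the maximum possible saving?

539

Current plan cost = 7·13 + 31·2 + 89·15 + 50·2 + 28·5 = 1728.
Optimal plan:
  A->Orem: 7 kL
  B->Vail: 38 kL
  B->Orem: 54 kL
  B->Utica: 28 kL
  C->Orem: 78 kL
Optimal cost = 1189.
Saving = 1728 − 1189 = 539.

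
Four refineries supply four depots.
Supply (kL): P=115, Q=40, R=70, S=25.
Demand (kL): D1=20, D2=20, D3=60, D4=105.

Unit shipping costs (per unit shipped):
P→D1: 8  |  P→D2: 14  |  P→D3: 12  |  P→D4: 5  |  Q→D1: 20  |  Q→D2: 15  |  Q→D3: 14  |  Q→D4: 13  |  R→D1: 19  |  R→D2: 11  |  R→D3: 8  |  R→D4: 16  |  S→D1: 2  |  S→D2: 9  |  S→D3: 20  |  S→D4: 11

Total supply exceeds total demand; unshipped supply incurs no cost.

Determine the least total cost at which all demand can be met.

An optimal shipping plan:
  P→D2: 5 kL
  P→D4: 105 kL
  R→D2: 10 kL
  R→D3: 60 kL
  S→D1: 20 kL
  S→D2: 5 kL
Total cost = 1270.

1270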